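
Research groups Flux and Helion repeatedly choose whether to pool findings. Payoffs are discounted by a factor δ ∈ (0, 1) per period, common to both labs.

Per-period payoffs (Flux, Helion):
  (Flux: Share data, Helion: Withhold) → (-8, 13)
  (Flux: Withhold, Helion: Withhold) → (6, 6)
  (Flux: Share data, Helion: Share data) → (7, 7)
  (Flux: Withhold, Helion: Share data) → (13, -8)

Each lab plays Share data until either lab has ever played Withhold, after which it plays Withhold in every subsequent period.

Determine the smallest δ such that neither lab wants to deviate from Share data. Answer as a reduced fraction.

6/7

Under grim trigger the critical discount factor is (T−C)/(T−P) with T = 13, C = 7, P = 6.
δ* = (13−7)/(13−6) = 6/7.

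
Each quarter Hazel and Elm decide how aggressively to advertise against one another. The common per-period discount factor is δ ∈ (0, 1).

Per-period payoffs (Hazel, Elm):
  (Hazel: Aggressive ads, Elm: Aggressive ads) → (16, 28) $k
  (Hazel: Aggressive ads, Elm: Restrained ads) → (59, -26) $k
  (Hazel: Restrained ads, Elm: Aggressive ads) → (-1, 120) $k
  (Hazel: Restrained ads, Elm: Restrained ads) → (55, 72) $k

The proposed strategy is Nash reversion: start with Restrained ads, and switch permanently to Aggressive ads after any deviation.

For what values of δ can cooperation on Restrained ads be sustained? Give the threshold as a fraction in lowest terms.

12/23

Hazel's threshold: (59−55)/(59−16) = 4/43.
Elm's threshold: (120−72)/(120−28) = 12/23.
4/43 < 12/23, so Elm binds and δ* = 12/23.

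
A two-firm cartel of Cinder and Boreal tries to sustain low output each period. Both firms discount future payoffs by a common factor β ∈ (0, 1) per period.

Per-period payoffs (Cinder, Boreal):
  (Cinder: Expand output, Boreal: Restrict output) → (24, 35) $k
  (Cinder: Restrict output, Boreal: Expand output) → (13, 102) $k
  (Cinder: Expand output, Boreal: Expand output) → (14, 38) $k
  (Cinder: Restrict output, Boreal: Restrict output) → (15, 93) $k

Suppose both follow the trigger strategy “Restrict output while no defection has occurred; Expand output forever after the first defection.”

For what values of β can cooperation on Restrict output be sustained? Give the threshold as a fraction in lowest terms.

9/10

For Cinder: deviation gain 24−15 = 9, per-period punishment loss 15−14 = 1. IC gives β ≥ 9/10.
For Boreal: gain 9, loss 55 per period, so β ≥ 9/64.
The tighter constraint is Cinder's, so cooperation needs β ≥ 9/10.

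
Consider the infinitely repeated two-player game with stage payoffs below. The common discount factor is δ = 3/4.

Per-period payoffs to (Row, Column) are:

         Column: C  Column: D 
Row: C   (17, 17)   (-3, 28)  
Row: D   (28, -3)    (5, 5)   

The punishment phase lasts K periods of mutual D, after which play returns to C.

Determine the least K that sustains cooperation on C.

No profitable deviation requires (17−5)(δ+…+δ^K) ≥ 28−17, i.e. δ+…+δ^K ≥ 11/12 ≈ 0.9167.
With δ = 3/4, the partial sums are K=1: 0.7500, K=2: 1.3125.
K = 2 is the first length at which the sum reaches 0.9167.

2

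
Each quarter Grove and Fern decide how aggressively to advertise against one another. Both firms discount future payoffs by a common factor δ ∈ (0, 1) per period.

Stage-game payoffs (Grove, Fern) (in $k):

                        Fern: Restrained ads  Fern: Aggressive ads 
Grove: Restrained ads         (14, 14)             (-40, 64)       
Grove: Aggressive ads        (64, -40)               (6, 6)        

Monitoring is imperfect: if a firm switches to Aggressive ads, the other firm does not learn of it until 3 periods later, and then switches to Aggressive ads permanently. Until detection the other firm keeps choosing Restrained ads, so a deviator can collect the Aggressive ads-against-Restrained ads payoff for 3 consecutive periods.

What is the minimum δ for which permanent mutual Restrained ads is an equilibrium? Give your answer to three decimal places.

Deviating for the 3 undetected periods gains 64−14 = 50 per period over cooperation, then loses 14−6 = 8 per period forever once punishment starts.
Gain: 50(1 + δ + … + δ^2); loss: 8·δ^3/(1−δ).
No profitable deviation ⇔ 50(1−δ^3) ≤ 8·δ^3, i.e. δ^3 ≥ 50/(50+8) = 25/29.
Hence δ ≥ (25/29)^(1/3) ≈ 0.952.

0.952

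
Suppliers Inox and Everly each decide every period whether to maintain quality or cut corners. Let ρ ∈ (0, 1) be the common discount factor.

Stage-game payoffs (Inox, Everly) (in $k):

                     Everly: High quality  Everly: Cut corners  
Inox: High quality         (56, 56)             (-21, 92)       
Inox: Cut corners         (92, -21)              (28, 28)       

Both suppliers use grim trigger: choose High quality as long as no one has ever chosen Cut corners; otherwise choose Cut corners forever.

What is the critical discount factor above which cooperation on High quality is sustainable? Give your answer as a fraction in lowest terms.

Under grim trigger the critical discount factor is (T−C)/(T−P) with T = 92, C = 56, P = 28.
ρ* = (92−56)/(92−28) = 36/64 = 9/16.

9/16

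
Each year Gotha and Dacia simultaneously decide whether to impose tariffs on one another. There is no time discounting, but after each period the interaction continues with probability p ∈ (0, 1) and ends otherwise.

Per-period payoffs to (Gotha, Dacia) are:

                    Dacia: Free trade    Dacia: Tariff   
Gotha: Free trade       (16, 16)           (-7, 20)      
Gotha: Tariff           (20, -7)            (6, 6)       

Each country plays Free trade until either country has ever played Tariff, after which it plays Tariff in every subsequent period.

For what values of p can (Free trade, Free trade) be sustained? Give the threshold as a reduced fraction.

2/7

Expected cooperation value is 16 + p·16 + p²·16 + … = 16/(1−p); deviation gives 20 + p·6/(1−p).
16 ≥ 20(1−p) + 6p ⇒ 14p ≥ 4 ⇒ p ≥ 4/14 = 2/7.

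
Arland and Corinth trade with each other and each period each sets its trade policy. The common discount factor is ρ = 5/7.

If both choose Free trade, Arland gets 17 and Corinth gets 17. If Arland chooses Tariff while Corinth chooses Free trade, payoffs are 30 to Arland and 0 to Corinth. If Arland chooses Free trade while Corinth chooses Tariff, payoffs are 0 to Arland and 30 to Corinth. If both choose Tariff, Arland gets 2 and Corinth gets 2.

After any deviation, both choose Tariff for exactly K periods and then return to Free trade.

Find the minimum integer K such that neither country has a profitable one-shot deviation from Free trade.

Need Σ_{k=1}^{K} ρ^k ≥ (30−17)/(17−2) = 0.8667 at ρ = 5/7.
At K = 1 the sum is 0.7143 < 0.8667; at K = 2 it is 1.2245 ≥ 0.8667.
So the minimum punishment length is K = 2.

2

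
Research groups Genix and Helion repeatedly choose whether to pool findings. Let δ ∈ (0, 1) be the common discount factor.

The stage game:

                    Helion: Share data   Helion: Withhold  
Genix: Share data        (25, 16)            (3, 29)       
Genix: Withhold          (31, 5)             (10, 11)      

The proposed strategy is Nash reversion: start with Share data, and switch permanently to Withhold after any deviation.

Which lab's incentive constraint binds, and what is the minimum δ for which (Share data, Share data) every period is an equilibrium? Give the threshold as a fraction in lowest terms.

Helion; δ ≥ 13/18

Genix's threshold: (31−25)/(31−10) = 2/7.
Helion's threshold: (29−16)/(29−11) = 13/18.
2/7 < 13/18, so Helion binds and δ* = 13/18.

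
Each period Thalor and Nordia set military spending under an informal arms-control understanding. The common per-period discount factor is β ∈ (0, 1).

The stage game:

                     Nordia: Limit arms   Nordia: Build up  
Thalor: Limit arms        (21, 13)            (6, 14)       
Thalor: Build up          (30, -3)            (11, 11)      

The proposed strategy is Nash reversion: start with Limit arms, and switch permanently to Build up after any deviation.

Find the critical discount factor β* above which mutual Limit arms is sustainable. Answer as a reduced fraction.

For Thalor: deviation gain 30−21 = 9, per-period punishment loss 21−11 = 10. IC gives β ≥ 9/19.
For Nordia: gain 1, loss 2 per period, so β ≥ 1/3.
The tighter constraint is Thalor's, so cooperation needs β ≥ 9/19.

9/19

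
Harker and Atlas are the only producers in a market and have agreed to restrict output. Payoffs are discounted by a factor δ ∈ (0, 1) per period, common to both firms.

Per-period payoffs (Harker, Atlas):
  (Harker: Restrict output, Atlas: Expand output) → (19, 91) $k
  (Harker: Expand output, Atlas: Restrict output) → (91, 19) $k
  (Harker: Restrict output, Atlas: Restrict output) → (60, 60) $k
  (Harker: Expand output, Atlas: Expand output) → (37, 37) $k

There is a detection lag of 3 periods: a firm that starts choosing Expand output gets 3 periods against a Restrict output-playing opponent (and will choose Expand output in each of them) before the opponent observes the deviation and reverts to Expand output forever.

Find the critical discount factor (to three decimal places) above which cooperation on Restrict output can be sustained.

0.831

The best deviation is to choose Expand output for all 3 undetected periods, earning 91 each, then 37 forever once detected.
Deviation value: 91(1−δ^3)/(1−δ) + 37δ^3/(1−δ); cooperation value: 60/(1−δ).
IC: 60 ≥ 91(1−δ^3) + 37δ^3 = 91 − 54δ^3.
So δ^3 ≥ 31/54, giving δ ≥ (31/54)^(1/3) ≈ 0.831.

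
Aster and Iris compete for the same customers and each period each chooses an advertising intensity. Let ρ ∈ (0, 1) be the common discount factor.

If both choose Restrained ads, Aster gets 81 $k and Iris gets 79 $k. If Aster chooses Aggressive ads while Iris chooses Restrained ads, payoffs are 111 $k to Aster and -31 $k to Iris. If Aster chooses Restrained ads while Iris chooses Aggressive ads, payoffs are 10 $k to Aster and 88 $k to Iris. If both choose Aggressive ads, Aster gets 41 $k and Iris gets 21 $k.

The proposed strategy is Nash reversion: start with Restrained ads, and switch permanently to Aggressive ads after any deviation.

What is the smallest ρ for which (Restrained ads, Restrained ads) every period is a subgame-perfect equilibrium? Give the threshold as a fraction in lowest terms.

Aster's threshold: (111−81)/(111−41) = 3/7.
Iris's threshold: (88−79)/(88−21) = 9/67.
3/7 > 9/67, so Aster binds and ρ* = 3/7.

3/7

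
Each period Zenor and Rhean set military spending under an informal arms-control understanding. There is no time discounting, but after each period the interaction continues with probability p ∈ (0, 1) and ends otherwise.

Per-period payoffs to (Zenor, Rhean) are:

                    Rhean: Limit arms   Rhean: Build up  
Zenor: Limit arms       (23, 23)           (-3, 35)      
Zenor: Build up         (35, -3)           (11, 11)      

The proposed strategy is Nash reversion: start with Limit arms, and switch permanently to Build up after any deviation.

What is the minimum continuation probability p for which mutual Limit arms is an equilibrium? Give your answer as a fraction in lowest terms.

1/2

Expected cooperation value is 23 + p·23 + p²·23 + … = 23/(1−p); deviation gives 35 + p·11/(1−p).
23 ≥ 35(1−p) + 11p ⇒ 24p ≥ 12 ⇒ p ≥ 12/24 = 1/2.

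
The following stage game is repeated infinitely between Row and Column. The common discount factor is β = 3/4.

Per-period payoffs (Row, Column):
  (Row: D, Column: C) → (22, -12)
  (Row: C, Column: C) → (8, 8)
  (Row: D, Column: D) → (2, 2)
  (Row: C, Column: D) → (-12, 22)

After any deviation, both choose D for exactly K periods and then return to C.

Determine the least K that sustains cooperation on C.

6

Need Σ_{k=1}^{K} β^k ≥ (22−8)/(8−2) = 2.3333 at β = 3/4.
At K = 5 the sum is 2.2881 < 2.3333; at K = 6 it is 2.4661 ≥ 2.3333.
So the minimum punishment length is K = 6.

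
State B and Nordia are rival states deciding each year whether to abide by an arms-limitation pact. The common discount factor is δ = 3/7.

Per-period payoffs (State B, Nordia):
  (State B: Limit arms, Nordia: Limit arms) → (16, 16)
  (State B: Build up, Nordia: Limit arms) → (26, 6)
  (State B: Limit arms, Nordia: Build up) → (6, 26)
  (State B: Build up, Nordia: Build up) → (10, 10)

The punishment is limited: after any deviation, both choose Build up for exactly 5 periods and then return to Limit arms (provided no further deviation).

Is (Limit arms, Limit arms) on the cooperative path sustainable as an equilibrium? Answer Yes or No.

Comparing payoff streams over the 6 periods until play realigns: cooperate → 16(1+δ+…+δ^5); deviate → 26 + 10(δ+…+δ^5).
Cooperation is sustained iff (16−10)(δ+…+δ^5) ≥ 26−16.
δ+…+δ^5 = 3/7·(1−(3/7)^5)/(1−3/7) = 0.7392, and (26−16)/(16−10) = 1.6667.
0.7392 < 1.6667, so cooperation is not sustainable.

No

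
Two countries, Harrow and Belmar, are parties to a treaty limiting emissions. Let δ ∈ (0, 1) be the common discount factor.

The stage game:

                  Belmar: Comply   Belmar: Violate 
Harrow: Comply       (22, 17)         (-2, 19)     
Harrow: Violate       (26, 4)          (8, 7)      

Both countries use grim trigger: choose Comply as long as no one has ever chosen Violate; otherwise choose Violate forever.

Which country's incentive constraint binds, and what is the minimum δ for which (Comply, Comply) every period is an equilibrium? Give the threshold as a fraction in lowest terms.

Harrow; δ ≥ 2/9

Harrow: cooperation gives 22 each period; deviation gives 26 once then 8 forever.
  22/(1−δ) ≥ 26 + 8δ/(1−δ) ⇒ δ ≥ 4/18 = 2/9.
Belmar: cooperation gives 17 each period; deviation gives 19 once then 7 forever.
  δ ≥ 2/12 = 1/6.
Both must hold, so the binding constraint is Harrow's: δ ≥ 2/9.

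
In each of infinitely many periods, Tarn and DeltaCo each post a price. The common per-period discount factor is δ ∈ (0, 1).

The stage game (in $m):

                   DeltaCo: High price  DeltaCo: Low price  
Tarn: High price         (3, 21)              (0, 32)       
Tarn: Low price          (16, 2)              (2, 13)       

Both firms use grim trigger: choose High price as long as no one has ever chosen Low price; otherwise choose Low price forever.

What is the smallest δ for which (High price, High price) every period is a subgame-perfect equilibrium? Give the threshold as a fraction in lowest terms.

13/14

For Tarn: deviation gain 16−3 = 13, per-period punishment loss 3−2 = 1. IC gives δ ≥ 13/14.
For DeltaCo: gain 11, loss 8 per period, so δ ≥ 11/19.
The tighter constraint is Tarn's, so cooperation needs δ ≥ 13/14.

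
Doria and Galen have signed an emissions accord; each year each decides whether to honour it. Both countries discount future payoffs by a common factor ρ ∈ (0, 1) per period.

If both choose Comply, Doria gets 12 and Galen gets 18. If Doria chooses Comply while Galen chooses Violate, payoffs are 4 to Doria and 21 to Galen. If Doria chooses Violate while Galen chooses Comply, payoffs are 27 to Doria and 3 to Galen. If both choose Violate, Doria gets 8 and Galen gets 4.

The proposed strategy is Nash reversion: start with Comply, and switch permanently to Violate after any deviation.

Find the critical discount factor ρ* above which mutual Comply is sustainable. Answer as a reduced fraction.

Doria's threshold: (27−12)/(27−8) = 15/19.
Galen's threshold: (21−18)/(21−4) = 3/17.
15/19 > 3/17, so Doria binds and ρ* = 15/19.

15/19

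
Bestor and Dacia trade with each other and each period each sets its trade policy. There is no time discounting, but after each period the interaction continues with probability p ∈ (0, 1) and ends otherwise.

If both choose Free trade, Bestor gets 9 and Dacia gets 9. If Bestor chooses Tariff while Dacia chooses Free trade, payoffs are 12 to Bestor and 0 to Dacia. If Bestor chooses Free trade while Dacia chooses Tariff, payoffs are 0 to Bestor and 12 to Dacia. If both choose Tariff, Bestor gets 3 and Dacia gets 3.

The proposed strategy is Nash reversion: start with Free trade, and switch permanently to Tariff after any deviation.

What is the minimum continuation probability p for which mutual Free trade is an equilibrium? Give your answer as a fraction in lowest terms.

1/3

With no time discounting, the continuation probability p plays the role of the discount factor.
Grim-trigger IC: 9/(1−p) ≥ 12 + 3p/(1−p) ⇒ p ≥ (12−9)/(12−3) = 1/3.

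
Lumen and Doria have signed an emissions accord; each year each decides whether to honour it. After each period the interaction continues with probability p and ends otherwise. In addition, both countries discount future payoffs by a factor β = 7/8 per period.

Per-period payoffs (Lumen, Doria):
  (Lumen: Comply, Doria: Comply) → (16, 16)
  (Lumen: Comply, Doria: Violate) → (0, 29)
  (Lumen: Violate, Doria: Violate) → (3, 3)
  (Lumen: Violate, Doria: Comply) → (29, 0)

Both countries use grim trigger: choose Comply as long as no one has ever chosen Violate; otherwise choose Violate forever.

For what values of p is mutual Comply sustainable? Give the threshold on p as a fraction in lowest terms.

4/7

With continuation probability p and discount β, the effective per-period discount factor is βp.
Grim-trigger IC: βp ≥ (29−16)/(29−3) = 1/2.
So p ≥ (1/2)/(7/8) = 4/7.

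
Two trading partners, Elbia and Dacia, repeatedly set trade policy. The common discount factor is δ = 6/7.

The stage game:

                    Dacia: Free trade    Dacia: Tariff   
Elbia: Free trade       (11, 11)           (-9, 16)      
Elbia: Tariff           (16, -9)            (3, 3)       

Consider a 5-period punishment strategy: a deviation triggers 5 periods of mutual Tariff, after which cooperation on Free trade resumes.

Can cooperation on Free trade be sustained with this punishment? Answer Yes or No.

Yes

IC: δ+…+δ^5 ≥ (16−11)/(11−3) = 5/8.
At δ = 6/7: partial sum = 3.2240 ≥ 0.6250. Cooperation sustainable.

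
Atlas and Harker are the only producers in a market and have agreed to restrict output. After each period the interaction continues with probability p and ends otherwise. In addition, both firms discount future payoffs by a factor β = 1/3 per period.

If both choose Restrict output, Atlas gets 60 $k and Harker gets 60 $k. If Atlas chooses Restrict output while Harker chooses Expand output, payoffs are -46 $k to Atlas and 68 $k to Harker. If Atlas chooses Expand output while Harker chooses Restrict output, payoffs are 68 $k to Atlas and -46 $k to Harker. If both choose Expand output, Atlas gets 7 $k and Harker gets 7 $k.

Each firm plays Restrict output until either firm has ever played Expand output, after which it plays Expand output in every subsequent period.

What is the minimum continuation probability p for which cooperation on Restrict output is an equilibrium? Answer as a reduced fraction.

24/61

Expected continuation weight on next period's payoff is β·p = 1/3·p, which plays the role of the discount factor.
Cooperation requires 1/3·p ≥ (68−60)/(68−7) = 8/61, hence p ≥ 24/61.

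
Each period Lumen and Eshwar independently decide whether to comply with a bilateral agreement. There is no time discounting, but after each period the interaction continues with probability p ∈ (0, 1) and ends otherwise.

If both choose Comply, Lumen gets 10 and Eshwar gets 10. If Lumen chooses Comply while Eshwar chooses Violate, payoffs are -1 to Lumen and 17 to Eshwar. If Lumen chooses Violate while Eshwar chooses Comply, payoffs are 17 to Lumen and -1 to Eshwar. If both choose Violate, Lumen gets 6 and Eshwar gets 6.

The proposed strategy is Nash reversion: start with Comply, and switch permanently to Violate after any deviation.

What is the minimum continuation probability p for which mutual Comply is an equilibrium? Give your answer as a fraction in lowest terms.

7/11

Expected cooperation value is 10 + p·10 + p²·10 + … = 10/(1−p); deviation gives 17 + p·6/(1−p).
10 ≥ 17(1−p) + 6p ⇒ 11p ≥ 7 ⇒ p ≥ 7/11.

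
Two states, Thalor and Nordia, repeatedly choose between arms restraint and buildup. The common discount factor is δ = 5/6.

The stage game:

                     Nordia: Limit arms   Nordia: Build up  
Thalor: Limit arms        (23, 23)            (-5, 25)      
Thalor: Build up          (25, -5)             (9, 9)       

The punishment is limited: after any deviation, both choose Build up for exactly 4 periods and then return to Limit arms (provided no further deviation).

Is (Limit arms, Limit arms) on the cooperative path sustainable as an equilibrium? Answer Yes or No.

Yes

Comparing payoff streams over the 5 periods until play realigns: cooperate → 23(1+δ+…+δ^4); deviate → 25 + 9(δ+…+δ^4).
Cooperation is sustained iff (23−9)(δ+…+δ^4) ≥ 25−23.
δ+…+δ^4 = 5/6·(1−(5/6)^4)/(1−5/6) = 2.5887, and (25−23)/(23−9) = 0.1429.
2.5887 ≥ 0.1429, so cooperation is sustainable.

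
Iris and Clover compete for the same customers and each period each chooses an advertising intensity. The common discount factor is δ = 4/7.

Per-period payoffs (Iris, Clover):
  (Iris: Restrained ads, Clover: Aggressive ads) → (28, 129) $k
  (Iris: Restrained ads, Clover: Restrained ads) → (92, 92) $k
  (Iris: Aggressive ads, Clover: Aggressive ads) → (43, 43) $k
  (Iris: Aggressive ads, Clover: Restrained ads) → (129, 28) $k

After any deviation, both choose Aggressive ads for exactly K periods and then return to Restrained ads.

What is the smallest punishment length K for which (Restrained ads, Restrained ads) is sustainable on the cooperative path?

Need Σ_{k=1}^{K} δ^k ≥ (129−92)/(92−43) = 0.7551 at δ = 4/7.
At K = 1 the sum is 0.5714 < 0.7551; at K = 2 it is 0.8980 ≥ 0.7551.
So the minimum punishment length is K = 2.

2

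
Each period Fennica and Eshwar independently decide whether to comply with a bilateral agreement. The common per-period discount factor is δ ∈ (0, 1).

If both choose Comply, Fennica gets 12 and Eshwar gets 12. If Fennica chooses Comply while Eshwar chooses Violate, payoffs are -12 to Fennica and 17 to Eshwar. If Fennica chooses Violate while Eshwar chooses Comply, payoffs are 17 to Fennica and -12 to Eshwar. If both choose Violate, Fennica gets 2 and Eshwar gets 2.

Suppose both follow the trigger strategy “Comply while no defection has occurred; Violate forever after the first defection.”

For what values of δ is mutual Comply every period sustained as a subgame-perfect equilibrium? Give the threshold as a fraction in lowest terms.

One-period gain from deviating is 17 − 12 = 5. The loss is 12 − 2 = 10 in every subsequent period, with present value 10·δ/(1−δ).
Deviation is unprofitable when 10·δ/(1−δ) ≥ 5, i.e. δ/(1−δ) ≥ 1/2.
Equivalently δ ≥ 5/(5+10) = 1/3.

1/3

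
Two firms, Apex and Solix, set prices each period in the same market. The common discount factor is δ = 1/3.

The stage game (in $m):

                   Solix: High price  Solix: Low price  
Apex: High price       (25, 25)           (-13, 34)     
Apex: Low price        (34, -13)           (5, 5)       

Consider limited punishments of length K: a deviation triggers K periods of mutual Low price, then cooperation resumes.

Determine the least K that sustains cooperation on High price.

3

No profitable deviation requires (25−5)(δ+…+δ^K) ≥ 34−25, i.e. δ+…+δ^K ≥ 9/20 ≈ 0.4500.
With δ = 1/3, the partial sums are K=1: 0.3333, K=2: 0.4444, K=3: 0.4815.
K = 3 is the first length at which the sum reaches 0.4500.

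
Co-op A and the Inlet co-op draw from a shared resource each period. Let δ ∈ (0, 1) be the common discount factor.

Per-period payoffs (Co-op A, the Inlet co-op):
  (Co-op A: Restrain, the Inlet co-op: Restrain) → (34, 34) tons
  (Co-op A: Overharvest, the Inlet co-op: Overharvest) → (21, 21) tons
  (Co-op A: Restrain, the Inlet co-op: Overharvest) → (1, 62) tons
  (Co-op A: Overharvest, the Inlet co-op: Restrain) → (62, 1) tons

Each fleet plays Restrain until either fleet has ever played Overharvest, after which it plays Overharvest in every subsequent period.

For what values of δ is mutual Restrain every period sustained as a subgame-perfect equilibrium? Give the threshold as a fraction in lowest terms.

28/41

One-period gain from deviating is 62 − 34 = 28. The loss is 34 − 21 = 13 in every subsequent period, with present value 13·δ/(1−δ).
Deviation is unprofitable when 13·δ/(1−δ) ≥ 28, i.e. δ/(1−δ) ≥ 28/13.
Equivalently δ ≥ 28/(28+13) = 28/41.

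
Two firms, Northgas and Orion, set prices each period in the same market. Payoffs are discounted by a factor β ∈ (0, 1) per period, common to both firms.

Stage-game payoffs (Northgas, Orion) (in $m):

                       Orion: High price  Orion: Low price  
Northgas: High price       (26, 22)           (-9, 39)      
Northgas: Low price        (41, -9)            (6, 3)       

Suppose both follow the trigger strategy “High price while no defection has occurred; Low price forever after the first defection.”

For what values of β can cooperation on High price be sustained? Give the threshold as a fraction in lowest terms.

Northgas's threshold: (41−26)/(41−6) = 3/7.
Orion's threshold: (39−22)/(39−3) = 17/36.
3/7 < 17/36, so Orion binds and β* = 17/36.

17/36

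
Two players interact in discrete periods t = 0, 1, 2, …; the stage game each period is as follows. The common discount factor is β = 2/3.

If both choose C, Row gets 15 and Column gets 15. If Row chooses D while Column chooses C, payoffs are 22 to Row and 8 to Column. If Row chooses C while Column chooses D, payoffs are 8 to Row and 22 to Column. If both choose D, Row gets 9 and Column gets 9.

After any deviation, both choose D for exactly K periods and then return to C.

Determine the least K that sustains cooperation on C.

IC: β(1−β^K)/(1−β) ≥ (22−15)/(15−9) = 7/6.
With β = 2/3: need 1 − β^K ≥ 7/6·(1−2/3)/(2/3), i.e. β^K ≤ 0.4167.
Since (2/3)^2 = 0.4444 and (2/3)^3 = 0.2963, the smallest such K is 3.

3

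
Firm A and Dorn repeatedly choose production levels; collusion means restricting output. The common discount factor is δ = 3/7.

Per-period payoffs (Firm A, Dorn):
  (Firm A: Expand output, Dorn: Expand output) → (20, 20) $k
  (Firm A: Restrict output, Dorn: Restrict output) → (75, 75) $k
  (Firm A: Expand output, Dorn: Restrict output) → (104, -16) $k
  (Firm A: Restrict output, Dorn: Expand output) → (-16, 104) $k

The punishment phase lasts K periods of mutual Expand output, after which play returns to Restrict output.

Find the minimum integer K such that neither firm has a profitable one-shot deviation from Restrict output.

No profitable deviation requires (75−20)(δ+…+δ^K) ≥ 104−75, i.e. δ+…+δ^K ≥ 29/55 ≈ 0.5273.
With δ = 3/7, the partial sums are K=1: 0.4286, K=2: 0.6122.
K = 2 is the first length at which the sum reaches 0.5273.

2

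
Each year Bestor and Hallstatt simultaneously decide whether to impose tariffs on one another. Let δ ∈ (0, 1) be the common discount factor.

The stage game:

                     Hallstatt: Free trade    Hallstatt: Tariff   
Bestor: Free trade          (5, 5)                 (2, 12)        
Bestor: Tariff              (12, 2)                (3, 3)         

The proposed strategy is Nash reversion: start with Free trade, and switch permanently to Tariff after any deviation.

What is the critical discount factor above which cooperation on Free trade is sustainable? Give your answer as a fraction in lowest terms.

5/(1−δ) ≥ 12 + 3δ/(1−δ)
5 ≥ 12 − 9δ
δ ≥ 7/9.

7/9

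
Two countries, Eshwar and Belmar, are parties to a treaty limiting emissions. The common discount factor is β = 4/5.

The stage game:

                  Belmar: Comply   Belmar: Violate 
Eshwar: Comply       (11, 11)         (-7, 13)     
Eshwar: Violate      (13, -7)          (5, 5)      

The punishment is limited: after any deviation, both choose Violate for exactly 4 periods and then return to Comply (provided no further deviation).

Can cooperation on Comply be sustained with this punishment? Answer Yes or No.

Yes

IC: β+…+β^4 ≥ (13−11)/(11−5) = 1/3.
At β = 4/5: partial sum = 2.3616 ≥ 0.3333. Cooperation sustainable.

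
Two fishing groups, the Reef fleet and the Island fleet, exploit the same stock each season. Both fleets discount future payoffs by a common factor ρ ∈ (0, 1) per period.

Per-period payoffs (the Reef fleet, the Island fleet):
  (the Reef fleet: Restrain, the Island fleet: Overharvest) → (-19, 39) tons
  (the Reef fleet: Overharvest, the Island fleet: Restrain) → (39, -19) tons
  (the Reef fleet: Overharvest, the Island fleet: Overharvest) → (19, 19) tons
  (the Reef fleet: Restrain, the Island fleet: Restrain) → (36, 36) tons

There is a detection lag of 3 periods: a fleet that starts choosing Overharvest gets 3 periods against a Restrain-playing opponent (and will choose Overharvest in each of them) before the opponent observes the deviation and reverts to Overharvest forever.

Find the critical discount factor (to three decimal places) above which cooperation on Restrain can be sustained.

The best deviation is to choose Overharvest for all 3 undetected periods, earning 39 each, then 19 forever once detected.
Deviation value: 39(1−ρ^3)/(1−ρ) + 19ρ^3/(1−ρ); cooperation value: 36/(1−ρ).
IC: 36 ≥ 39(1−ρ^3) + 19ρ^3 = 39 − 20ρ^3.
So ρ^3 ≥ 3/20, giving ρ ≥ (3/20)^(1/3) ≈ 0.531.

0.531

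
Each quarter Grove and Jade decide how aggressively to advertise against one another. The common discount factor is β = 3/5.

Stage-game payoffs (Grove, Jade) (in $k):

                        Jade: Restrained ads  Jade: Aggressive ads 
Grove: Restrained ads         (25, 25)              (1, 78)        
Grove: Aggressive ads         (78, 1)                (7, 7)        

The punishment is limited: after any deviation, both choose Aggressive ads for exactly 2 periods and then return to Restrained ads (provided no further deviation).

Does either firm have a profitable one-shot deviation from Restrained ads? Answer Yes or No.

Comparing payoff streams over the 3 periods until play realigns: cooperate → 25(1+β+…+β^2); deviate → 78 + 7(β+…+β^2).
Cooperation is sustained iff (25−7)(β+…+β^2) ≥ 78−25.
β+…+β^2 = 3/5·(1−(3/5)^2)/(1−3/5) = 0.9600, and (78−25)/(25−7) = 2.9444.
0.9600 < 2.9444, so cooperation is not sustainable.

Yes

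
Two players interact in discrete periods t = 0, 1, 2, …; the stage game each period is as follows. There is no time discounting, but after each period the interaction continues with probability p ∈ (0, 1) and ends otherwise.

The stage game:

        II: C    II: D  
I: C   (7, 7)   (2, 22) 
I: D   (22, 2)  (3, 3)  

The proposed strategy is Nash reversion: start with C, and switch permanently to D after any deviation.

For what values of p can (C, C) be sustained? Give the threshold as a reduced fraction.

15/19

Expected cooperation value is 7 + p·7 + p²·7 + … = 7/(1−p); deviation gives 22 + p·3/(1−p).
7 ≥ 22(1−p) + 3p ⇒ 19p ≥ 15 ⇒ p ≥ 15/19.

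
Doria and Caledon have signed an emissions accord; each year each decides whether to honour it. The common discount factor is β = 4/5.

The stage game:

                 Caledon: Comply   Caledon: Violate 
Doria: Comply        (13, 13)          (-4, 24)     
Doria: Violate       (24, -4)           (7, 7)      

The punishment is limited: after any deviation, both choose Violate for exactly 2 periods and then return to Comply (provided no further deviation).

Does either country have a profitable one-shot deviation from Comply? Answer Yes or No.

A one-shot deviation gives 24 now, then 7 for 2 periods, then back to 13.
Gain from deviating: (24−13) today; loss: (13−7) in each of the next 2 periods.
No-deviation condition: (13−7)(β+…+β^2) ≥ 24−13, i.e. β+…+β^2 ≥ 11/6.
At β = 4/5: β+…+β^2 = 1.4400 < 1.8333.
So cooperation is not sustainable.

Yes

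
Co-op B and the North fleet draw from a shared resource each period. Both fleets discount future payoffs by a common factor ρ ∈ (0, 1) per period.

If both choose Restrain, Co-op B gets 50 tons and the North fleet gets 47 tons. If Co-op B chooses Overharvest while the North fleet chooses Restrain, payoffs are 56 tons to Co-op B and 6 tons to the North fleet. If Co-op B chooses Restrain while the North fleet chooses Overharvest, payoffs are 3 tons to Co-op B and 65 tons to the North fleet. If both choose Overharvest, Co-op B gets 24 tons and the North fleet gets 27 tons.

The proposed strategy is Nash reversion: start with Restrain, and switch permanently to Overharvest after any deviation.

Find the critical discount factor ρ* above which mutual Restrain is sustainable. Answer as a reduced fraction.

9/19

For Co-op B: deviation gain 56−50 = 6, per-period punishment loss 50−24 = 26. IC gives ρ ≥ 6/32 = 3/16.
For the North fleet: gain 18, loss 20 per period, so ρ ≥ 18/38 = 9/19.
The tighter constraint is the North fleet's, so cooperation needs ρ ≥ 9/19.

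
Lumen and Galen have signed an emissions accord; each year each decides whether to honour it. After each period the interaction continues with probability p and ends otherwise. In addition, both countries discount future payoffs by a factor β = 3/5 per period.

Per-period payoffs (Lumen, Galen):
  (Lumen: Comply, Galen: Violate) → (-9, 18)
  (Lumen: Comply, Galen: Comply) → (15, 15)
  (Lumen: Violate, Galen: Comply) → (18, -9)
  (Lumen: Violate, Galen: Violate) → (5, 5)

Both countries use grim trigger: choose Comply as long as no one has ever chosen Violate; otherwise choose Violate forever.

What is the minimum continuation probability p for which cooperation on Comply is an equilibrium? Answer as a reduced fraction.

With continuation probability p and discount β, the effective per-period discount factor is βp.
Grim-trigger IC: βp ≥ (18−15)/(18−5) = 3/13.
So p ≥ (3/13)/(3/5) = 5/13.

5/13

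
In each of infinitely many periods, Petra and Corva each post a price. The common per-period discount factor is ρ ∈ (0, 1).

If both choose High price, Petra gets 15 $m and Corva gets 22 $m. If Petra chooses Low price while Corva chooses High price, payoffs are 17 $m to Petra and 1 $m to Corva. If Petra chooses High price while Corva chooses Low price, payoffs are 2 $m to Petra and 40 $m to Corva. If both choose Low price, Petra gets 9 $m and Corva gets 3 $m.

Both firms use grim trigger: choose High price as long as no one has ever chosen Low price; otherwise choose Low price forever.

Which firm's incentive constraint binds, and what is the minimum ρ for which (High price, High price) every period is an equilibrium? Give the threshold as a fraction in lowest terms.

Corva; ρ ≥ 18/37

Petra: cooperation gives 15 each period; deviation gives 17 once then 9 forever.
  15/(1−ρ) ≥ 17 + 9ρ/(1−ρ) ⇒ ρ ≥ 2/8 = 1/4.
Corva: cooperation gives 22 each period; deviation gives 40 once then 3 forever.
  ρ ≥ 18/37.
Both must hold, so the binding constraint is Corva's: ρ ≥ 18/37.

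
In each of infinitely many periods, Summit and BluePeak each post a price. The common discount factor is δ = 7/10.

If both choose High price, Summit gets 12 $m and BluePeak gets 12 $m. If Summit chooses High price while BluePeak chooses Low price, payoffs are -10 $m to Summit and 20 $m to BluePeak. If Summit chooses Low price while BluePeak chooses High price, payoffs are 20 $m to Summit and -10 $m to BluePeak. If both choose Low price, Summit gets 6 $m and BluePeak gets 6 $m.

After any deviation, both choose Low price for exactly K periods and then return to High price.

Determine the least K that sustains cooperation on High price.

Need Σ_{k=1}^{K} δ^k ≥ (20−12)/(12−6) = 1.3333 at δ = 7/10.
At K = 2 the sum is 1.1900 < 1.3333; at K = 3 it is 1.5330 ≥ 1.3333.
So the minimum punishment length is K = 3.

3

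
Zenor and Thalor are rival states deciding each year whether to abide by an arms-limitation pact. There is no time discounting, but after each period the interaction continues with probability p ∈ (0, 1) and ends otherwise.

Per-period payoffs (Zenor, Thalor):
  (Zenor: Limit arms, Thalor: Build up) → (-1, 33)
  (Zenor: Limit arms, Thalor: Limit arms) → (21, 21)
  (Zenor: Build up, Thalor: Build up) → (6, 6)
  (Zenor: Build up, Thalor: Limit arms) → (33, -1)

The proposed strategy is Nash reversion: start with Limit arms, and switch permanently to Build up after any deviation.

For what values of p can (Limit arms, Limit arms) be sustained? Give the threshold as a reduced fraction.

Expected cooperation value is 21 + p·21 + p²·21 + … = 21/(1−p); deviation gives 33 + p·6/(1−p).
21 ≥ 33(1−p) + 6p ⇒ 27p ≥ 12 ⇒ p ≥ 12/27 = 4/9.

4/9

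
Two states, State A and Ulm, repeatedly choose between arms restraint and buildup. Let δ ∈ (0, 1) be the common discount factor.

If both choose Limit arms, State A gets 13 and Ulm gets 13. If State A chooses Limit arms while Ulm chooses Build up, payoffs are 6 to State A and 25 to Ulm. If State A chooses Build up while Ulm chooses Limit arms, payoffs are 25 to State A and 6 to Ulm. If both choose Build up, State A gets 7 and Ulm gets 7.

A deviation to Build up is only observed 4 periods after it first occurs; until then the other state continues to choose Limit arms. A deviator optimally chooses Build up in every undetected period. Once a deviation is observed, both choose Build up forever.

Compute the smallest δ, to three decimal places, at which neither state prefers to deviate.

0.904

The best deviation is to choose Build up for all 4 undetected periods, earning 25 each, then 7 forever once detected.
Deviation value: 25(1−δ^4)/(1−δ) + 7δ^4/(1−δ); cooperation value: 13/(1−δ).
IC: 13 ≥ 25(1−δ^4) + 7δ^4 = 25 − 18δ^4.
So δ^4 ≥ 12/18 = 2/3, giving δ ≥ (2/3)^(1/4) ≈ 0.904.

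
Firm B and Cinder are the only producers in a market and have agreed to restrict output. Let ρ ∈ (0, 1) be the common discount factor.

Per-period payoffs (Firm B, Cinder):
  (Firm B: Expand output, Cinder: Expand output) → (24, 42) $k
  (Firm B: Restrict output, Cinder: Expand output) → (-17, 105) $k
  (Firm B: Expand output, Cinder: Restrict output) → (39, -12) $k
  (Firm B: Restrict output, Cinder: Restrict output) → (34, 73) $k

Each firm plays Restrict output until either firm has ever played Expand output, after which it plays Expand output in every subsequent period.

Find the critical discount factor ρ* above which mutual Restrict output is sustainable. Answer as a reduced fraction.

32/63

Firm B's threshold: (39−34)/(39−24) = 1/3.
Cinder's threshold: (105−73)/(105−42) = 32/63.
1/3 < 32/63, so Cinder binds and ρ* = 32/63.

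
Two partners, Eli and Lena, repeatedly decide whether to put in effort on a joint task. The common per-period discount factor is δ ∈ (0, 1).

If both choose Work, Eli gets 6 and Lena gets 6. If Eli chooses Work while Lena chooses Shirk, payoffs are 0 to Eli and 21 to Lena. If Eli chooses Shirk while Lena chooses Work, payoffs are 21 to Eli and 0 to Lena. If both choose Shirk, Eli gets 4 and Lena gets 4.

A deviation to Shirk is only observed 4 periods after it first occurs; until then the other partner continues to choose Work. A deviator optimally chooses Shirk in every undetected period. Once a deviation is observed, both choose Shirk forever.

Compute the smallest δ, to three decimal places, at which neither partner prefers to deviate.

The best deviation is to choose Shirk for all 4 undetected periods, earning 21 each, then 4 forever once detected.
Deviation value: 21(1−δ^4)/(1−δ) + 4δ^4/(1−δ); cooperation value: 6/(1−δ).
IC: 6 ≥ 21(1−δ^4) + 4δ^4 = 21 − 17δ^4.
So δ^4 ≥ 15/17, giving δ ≥ (15/17)^(1/4) ≈ 0.969.

0.969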